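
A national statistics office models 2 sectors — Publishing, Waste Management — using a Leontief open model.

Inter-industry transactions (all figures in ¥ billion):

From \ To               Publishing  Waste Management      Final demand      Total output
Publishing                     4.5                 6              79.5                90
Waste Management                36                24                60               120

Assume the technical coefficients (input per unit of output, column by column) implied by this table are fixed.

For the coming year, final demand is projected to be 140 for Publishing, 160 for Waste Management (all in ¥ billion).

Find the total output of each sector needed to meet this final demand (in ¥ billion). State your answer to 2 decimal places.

Technical coefficients a_ij = z_ij / X_j:
  a_PP = 4.5/90 = 0.05, a_WP = 36/90 = 0.40
  a_PW = 6/120 = 0.05, a_WW = 24/120 = 0.20
I − A =
  [   0.95    -0.05]
  [  -0.40     0.80]
det(I−A) = (0.95)(0.80) − (-0.05)(-0.40) = 0.7400
adj(I−A) = [[0.80, 0.05], [0.40, 0.95]]
(I − A)⁻¹ = adj(I−A) / det(I−A) ≈
  [   1.0811     0.0676]
  [   0.5405     1.2838]
x = (I − A)⁻¹ d = adj(I−A)·d / det(I−A), with det(I−A) = 0.7400:
  x_P = (0.80·140 + 0.05·160) / 0.7400 = 120.00 / 0.7400 ≈ 162.16
  x_W = (0.40·140 + 0.95·160) / 0.7400 = 208.00 / 0.7400 ≈ 281.08

x_P = 162.16, x_W = 281.08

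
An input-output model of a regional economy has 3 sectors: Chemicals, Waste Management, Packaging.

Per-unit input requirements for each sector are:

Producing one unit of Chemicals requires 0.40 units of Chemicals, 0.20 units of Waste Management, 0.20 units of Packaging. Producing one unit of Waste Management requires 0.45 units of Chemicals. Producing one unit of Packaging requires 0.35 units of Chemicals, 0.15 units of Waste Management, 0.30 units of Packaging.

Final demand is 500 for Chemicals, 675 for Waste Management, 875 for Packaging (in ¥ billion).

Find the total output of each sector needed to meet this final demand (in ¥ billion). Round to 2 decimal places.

I − A =
  [   0.60    -0.45    -0.35]
  [  -0.20     1.00    -0.15]
  [  -0.20     0.00     0.70]
Cofactors of I−A, C_ij = (−1)^(i+j)·(minor ij) (rows/columns in the sector order above):
  C_11 = (1.00)(0.70) − (-0.15)(0.00) = 0.7000
  C_12 = −[(-0.20)(0.70) − (-0.15)(-0.20)] = 0.1700
  C_13 = (-0.20)(0.00) − (1.00)(-0.20) = 0.2000
  C_21 = −[(-0.45)(0.70) − (-0.35)(0.00)] = 0.3150
  C_22 = (0.60)(0.70) − (-0.35)(-0.20) = 0.3500
  C_23 = −[(0.60)(0.00) − (-0.45)(-0.20)] = 0.0900
  C_31 = (-0.45)(-0.15) − (-0.35)(1.00) = 0.4175
  C_32 = −[(0.60)(-0.15) − (-0.35)(-0.20)] = 0.1600
  C_33 = (0.60)(1.00) − (-0.45)(-0.20) = 0.5100
det(I−A) = Σ_j (I−A)_1j·C_1j = (0.60)(0.7000) + (-0.45)(0.1700) + (-0.35)(0.2000) = 0.2735
adj(I−A) = Cᵀ =
  [ 0.7000   0.3150   0.4175]
  [ 0.1700   0.3500   0.1600]
  [ 0.2000   0.0900   0.5100]
(I − A)⁻¹ = adj(I−A) / det(I−A) ≈
  [   2.5594     1.1517     1.5265]
  [   0.6216     1.2797     0.5850]
  [   0.7313     0.3291     1.8647]
x = (I − A)⁻¹ d = adj(I−A)·d / det(I−A), with det(I−A) = 0.2735:
  x_C = (0.7000·500 + 0.3150·675 + 0.4175·875) / 0.2735 = 927.9375 / 0.2735 ≈ 3392.82
  x_W = (0.1700·500 + 0.3500·675 + 0.1600·875) / 0.2735 = 461.25 / 0.2735 ≈ 1686.47
  x_P = (0.2000·500 + 0.0900·675 + 0.5100·875) / 0.2735 = 607.00 / 0.2735 ≈ 2219.38

x_C = 3392.82, x_W = 1686.47, x_P = 2219.38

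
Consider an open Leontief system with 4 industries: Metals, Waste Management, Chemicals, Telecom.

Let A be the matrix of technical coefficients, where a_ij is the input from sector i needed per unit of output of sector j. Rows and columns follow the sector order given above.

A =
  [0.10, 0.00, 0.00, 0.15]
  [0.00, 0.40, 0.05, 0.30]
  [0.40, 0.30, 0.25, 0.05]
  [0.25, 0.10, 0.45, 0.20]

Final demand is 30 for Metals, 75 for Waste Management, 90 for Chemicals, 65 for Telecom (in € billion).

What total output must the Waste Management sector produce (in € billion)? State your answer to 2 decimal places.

I − A =
  [   0.90     0.00     0.00    -0.15]
  [   0.00     0.60    -0.05    -0.30]
  [  -0.40    -0.30     0.75    -0.05]
  [  -0.25    -0.10    -0.45     0.80]
Compute the cofactors C_ij = (−1)^(i+j)·(3×3 minor ij) of I−A; the adjugate is their transpose:
adj(I−A) = Cᵀ =
  [ 0.271250   0.031500   0.041250   0.065250]
  [ 0.126875   0.464625   0.155625   0.207750]
  [ 0.210000   0.215250   0.382500   0.144000]
  [ 0.218750   0.189000   0.247500   0.391500]
det(I−A) = Σ_j (I−A)_1j·C_1j = (0.90)(0.271250) + (0.00)(0.126875) + (0.00)(0.210000) + (-0.15)(0.218750) = 0.2113125
(I − A)⁻¹ = adj(I−A) / det(I−A) ≈
  [   1.2836     0.1491     0.1952     0.3088]
  [   0.6004     2.1988     0.7365     0.9831]
  [   0.9938     1.0186     1.8101     0.6815]
  [   1.0352     0.8944     1.1713     1.8527]
x = (I − A)⁻¹ d = adj(I−A)·d / det(I−A), with det(I−A) = 0.2113125:
  x_M = (0.271250·30 + 0.031500·75 + 0.041250·90 + 0.065250·65) / 0.2113125 = 18.45375 / 0.2113125 ≈ 87.33
  x_W = (0.126875·30 + 0.464625·75 + 0.155625·90 + 0.207750·65) / 0.2113125 = 66.163125 / 0.2113125 ≈ 313.11
  x_C = (0.210000·30 + 0.215250·75 + 0.382500·90 + 0.144000·65) / 0.2113125 = 66.22875 / 0.2113125 ≈ 313.42
  x_T = (0.218750·30 + 0.189000·75 + 0.247500·90 + 0.391500·65) / 0.2113125 = 68.46 / 0.2113125 ≈ 323.98

x_W = 313.11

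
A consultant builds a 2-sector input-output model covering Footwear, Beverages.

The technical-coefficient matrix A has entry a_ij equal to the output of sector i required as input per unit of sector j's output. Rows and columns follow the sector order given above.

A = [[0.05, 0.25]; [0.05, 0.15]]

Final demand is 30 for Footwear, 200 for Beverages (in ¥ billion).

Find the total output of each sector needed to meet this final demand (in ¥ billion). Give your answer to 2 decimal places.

I − A =
  [   0.95    -0.25]
  [  -0.05     0.85]
det(I−A) = (0.95)(0.85) − (-0.25)(-0.05) = 0.7950
adj(I−A) = [[0.85, 0.25], [0.05, 0.95]]
(I − A)⁻¹ = adj(I−A) / det(I−A) ≈
  [   1.0692     0.3145]
  [   0.0629     1.1950]
x = (I − A)⁻¹ d = adj(I−A)·d / det(I−A), with det(I−A) = 0.7950:
  x_F = (0.85·30 + 0.25·200) / 0.7950 = 75.50 / 0.7950 ≈ 94.97
  x_B = (0.05·30 + 0.95·200) / 0.7950 = 191.50 / 0.7950 ≈ 240.88

x_F = 94.97, x_B = 240.88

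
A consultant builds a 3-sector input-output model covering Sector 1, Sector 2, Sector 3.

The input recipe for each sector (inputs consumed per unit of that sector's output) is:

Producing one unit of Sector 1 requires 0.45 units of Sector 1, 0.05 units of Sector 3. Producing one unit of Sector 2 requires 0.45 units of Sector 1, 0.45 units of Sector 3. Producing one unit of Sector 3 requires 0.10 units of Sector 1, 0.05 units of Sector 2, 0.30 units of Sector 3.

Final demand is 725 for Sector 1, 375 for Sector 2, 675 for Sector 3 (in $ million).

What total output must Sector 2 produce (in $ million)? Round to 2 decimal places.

x_2 = 444.41

I − A =
  [   0.55    -0.45    -0.10]
  [   0.00     1.00    -0.05]
  [  -0.05    -0.45     0.70]
Cofactors of I−A, C_ij = (−1)^(i+j)·(minor ij) (rows/columns in the sector order above):
  C_11 = (1.00)(0.70) − (-0.05)(-0.45) = 0.6775
  C_12 = −[(0.00)(0.70) − (-0.05)(-0.05)] = 0.0025
  C_13 = (0.00)(-0.45) − (1.00)(-0.05) = 0.0500
  C_21 = −[(-0.45)(0.70) − (-0.10)(-0.45)] = 0.3600
  C_22 = (0.55)(0.70) − (-0.10)(-0.05) = 0.3800
  C_23 = −[(0.55)(-0.45) − (-0.45)(-0.05)] = 0.2700
  C_31 = (-0.45)(-0.05) − (-0.10)(1.00) = 0.1225
  C_32 = −[(0.55)(-0.05) − (-0.10)(0.00)] = 0.0275
  C_33 = (0.55)(1.00) − (-0.45)(0.00) = 0.5500
det(I−A) = Σ_j (I−A)_1j·C_1j = (0.55)(0.6775) + (-0.45)(0.0025) + (-0.10)(0.0500) = 0.3665
adj(I−A) = Cᵀ =
  [ 0.6775   0.3600   0.1225]
  [ 0.0025   0.3800   0.0275]
  [ 0.0500   0.2700   0.5500]
(I − A)⁻¹ = adj(I−A) / det(I−A) ≈
  [   1.8486     0.9823     0.3342]
  [   0.0068     1.0368     0.0750]
  [   0.1364     0.7367     1.5007]
x = (I − A)⁻¹ d = adj(I−A)·d / det(I−A), with det(I−A) = 0.3665:
  x_1 = (0.6775·725 + 0.3600·375 + 0.1225·675) / 0.3665 = 708.875 / 0.3665 ≈ 1934.17
  x_2 = (0.0025·725 + 0.3800·375 + 0.0275·675) / 0.3665 = 162.875 / 0.3665 ≈ 444.41
  x_3 = (0.0500·725 + 0.2700·375 + 0.5500·675) / 0.3665 = 508.75 / 0.3665 ≈ 1388.13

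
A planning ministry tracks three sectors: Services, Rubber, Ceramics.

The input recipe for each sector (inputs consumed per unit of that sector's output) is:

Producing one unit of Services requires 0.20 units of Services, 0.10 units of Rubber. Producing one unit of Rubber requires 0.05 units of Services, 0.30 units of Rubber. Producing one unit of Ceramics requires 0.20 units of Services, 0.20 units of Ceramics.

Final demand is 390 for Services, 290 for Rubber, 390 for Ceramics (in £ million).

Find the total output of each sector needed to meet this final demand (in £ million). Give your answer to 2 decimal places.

I − A =
  [   0.80    -0.05    -0.20]
  [  -0.10     0.70     0.00]
  [   0.00     0.00     0.80]
Cofactors of I−A, C_ij = (−1)^(i+j)·(minor ij) (rows/columns in the sector order above):
  C_11 = (0.70)(0.80) − (0.00)(0.00) = 0.5600
  C_12 = −[(-0.10)(0.80) − (0.00)(0.00)] = 0.0800
  C_13 = (-0.10)(0.00) − (0.70)(0.00) = 0.0000
  C_21 = −[(-0.05)(0.80) − (-0.20)(0.00)] = 0.0400
  C_22 = (0.80)(0.80) − (-0.20)(0.00) = 0.6400
  C_23 = −[(0.80)(0.00) − (-0.05)(0.00)] = 0.0000
  C_31 = (-0.05)(0.00) − (-0.20)(0.70) = 0.1400
  C_32 = −[(0.80)(0.00) − (-0.20)(-0.10)] = 0.0200
  C_33 = (0.80)(0.70) − (-0.05)(-0.10) = 0.5550
det(I−A) = Σ_j (I−A)_1j·C_1j = (0.80)(0.5600) + (-0.05)(0.0800) + (-0.20)(0.0000) = 0.4440
adj(I−A) = Cᵀ =
  [ 0.5600   0.0400   0.1400]
  [ 0.0800   0.6400   0.0200]
  [ 0.0000   0.0000   0.5550]
(I − A)⁻¹ = adj(I−A) / det(I−A) ≈
  [   1.2613     0.0901     0.3153]
  [   0.1802     1.4414     0.0450]
  [   0.0000     0.0000     1.2500]
x = (I − A)⁻¹ d = adj(I−A)·d / det(I−A), with det(I−A) = 0.4440:
  x_1 = (0.5600·390 + 0.0400·290 + 0.1400·390) / 0.4440 = 284.60 / 0.4440 ≈ 640.99
  x_2 = (0.0800·390 + 0.6400·290 + 0.0200·390) / 0.4440 = 224.60 / 0.4440 ≈ 505.86
  x_3 = (0.0000·390 + 0.0000·290 + 0.5550·390) / 0.4440 = 216.45 / 0.4440 = 487.50

x_1 = 640.99, x_2 = 505.86, x_3 = 487.50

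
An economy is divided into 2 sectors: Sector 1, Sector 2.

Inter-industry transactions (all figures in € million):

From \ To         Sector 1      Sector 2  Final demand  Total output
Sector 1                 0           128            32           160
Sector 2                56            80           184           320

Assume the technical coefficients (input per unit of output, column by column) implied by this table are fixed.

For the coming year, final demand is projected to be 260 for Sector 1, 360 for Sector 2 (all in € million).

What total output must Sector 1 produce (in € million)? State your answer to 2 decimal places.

Technical coefficients a_ij = z_ij / X_j:
  a_11 = 0/160 = 0.00, a_21 = 56/160 = 0.35
  a_12 = 128/320 = 0.40, a_22 = 80/320 = 0.25
I − A =
  [   1.00    -0.40]
  [  -0.35     0.75]
det(I−A) = (1.00)(0.75) − (-0.40)(-0.35) = 0.6100
adj(I−A) = [[0.75, 0.40], [0.35, 1.00]]
(I − A)⁻¹ = adj(I−A) / det(I−A) ≈
  [   1.2295     0.6557]
  [   0.5738     1.6393]
x = (I − A)⁻¹ d = adj(I−A)·d / det(I−A), with det(I−A) = 0.6100:
  x_1 = (0.75·260 + 0.40·360) / 0.6100 = 339.00 / 0.6100 ≈ 555.74
  x_2 = (0.35·260 + 1.00·360) / 0.6100 = 451.00 / 0.6100 ≈ 739.34

x_1 = 555.74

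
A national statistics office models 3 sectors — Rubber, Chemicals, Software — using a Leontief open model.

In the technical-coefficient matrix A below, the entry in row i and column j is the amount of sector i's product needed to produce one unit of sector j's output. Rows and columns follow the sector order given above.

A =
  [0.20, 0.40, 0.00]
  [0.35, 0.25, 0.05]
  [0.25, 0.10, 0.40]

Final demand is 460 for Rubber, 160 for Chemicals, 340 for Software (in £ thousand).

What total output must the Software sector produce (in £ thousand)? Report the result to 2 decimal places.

I − A =
  [   0.80    -0.40     0.00]
  [  -0.35     0.75    -0.05]
  [  -0.25    -0.10     0.60]
Cofactors of I−A, C_ij = (−1)^(i+j)·(minor ij) (rows/columns in the sector order above):
  C_11 = (0.75)(0.60) − (-0.05)(-0.10) = 0.4450
  C_12 = −[(-0.35)(0.60) − (-0.05)(-0.25)] = 0.2225
  C_13 = (-0.35)(-0.10) − (0.75)(-0.25) = 0.2225
  C_21 = −[(-0.40)(0.60) − (0.00)(-0.10)] = 0.2400
  C_22 = (0.80)(0.60) − (0.00)(-0.25) = 0.4800
  C_23 = −[(0.80)(-0.10) − (-0.40)(-0.25)] = 0.1800
  C_31 = (-0.40)(-0.05) − (0.00)(0.75) = 0.0200
  C_32 = −[(0.80)(-0.05) − (0.00)(-0.35)] = 0.0400
  C_33 = (0.80)(0.75) − (-0.40)(-0.35) = 0.4600
det(I−A) = Σ_j (I−A)_1j·C_1j = (0.80)(0.4450) + (-0.40)(0.2225) + (0.00)(0.2225) = 0.2670
adj(I−A) = Cᵀ =
  [ 0.4450   0.2400   0.0200]
  [ 0.2225   0.4800   0.0400]
  [ 0.2225   0.1800   0.4600]
(I − A)⁻¹ = adj(I−A) / det(I−A) ≈
  [   1.6667     0.8989     0.0749]
  [   0.8333     1.7978     0.1498]
  [   0.8333     0.6742     1.7228]
x = (I − A)⁻¹ d = adj(I−A)·d / det(I−A), with det(I−A) = 0.2670:
  x_1 = (0.4450·460 + 0.2400·160 + 0.0200·340) / 0.2670 = 249.90 / 0.2670 ≈ 935.96
  x_2 = (0.2225·460 + 0.4800·160 + 0.0400·340) / 0.2670 = 192.75 / 0.2670 ≈ 721.91
  x_3 = (0.2225·460 + 0.1800·160 + 0.4600·340) / 0.2670 = 287.55 / 0.2670 ≈ 1076.97

x_3 = 1076.97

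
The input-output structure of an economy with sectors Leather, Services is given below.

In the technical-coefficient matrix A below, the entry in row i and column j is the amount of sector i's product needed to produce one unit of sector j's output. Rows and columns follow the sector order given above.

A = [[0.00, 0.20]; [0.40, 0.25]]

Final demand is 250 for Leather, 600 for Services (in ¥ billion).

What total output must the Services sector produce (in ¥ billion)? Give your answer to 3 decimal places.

I − A =
  [   1.00    -0.20]
  [  -0.40     0.75]
det(I−A) = (1.00)(0.75) − (-0.20)(-0.40) = 0.6700
adj(I−A) = [[0.75, 0.20], [0.40, 1.00]]
(I − A)⁻¹ = adj(I−A) / det(I−A) ≈
  [   1.1194     0.2985]
  [   0.5970     1.4925]
x = (I − A)⁻¹ d = adj(I−A)·d / det(I−A), with det(I−A) = 0.6700:
  x_L = (0.75·250 + 0.20·600) / 0.6700 = 307.50 / 0.6700 ≈ 458.955
  x_S = (0.40·250 + 1.00·600) / 0.6700 = 700.00 / 0.6700 ≈ 1044.776

x_S = 1044.776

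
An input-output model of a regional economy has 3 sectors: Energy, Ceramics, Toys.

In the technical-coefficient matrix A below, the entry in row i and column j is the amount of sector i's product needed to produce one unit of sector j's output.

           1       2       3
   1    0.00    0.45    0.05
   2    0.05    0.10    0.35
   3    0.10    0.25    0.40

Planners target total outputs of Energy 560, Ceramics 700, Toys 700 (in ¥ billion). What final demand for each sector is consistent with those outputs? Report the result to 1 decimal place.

I − A =
  [   1.00    -0.45    -0.05]
  [  -0.05     0.90    -0.35]
  [  -0.10    -0.25     0.60]
d = (I − A) x:
  d_1 = (+1.00)·560 + (-0.45)·700 + (-0.05)·700 = 210.0
  d_2 = (-0.05)·560 + (+0.90)·700 + (-0.35)·700 = 357.0
  d_3 = (-0.10)·560 + (-0.25)·700 + (+0.60)·700 = 189.0

d_1 = 210.0, d_2 = 357.0, d_3 = 189.0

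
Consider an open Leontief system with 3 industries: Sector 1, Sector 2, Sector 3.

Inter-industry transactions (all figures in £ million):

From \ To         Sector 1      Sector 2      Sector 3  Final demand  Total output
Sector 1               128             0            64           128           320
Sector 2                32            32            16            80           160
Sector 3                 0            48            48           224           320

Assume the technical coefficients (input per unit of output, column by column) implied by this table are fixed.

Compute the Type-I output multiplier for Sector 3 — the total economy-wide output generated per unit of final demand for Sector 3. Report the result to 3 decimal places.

Technical coefficients a_ij = z_ij / X_j:
  a_11 = 128/320 = 0.40, a_21 = 32/320 = 0.10, a_31 = 0/320 = 0.00
  a_12 = 0/160 = 0.00, a_22 = 32/160 = 0.20, a_32 = 48/160 = 0.30
  a_13 = 64/320 = 0.20, a_23 = 16/320 = 0.05, a_33 = 48/320 = 0.15
I − A =
  [   0.60     0.00    -0.20]
  [  -0.10     0.80    -0.05]
  [   0.00    -0.30     0.85]
Cofactors of I−A, C_ij = (−1)^(i+j)·(minor ij) (rows/columns in the sector order above):
  C_11 = (0.80)(0.85) − (-0.05)(-0.30) = 0.6650
  C_12 = −[(-0.10)(0.85) − (-0.05)(0.00)] = 0.0850
  C_13 = (-0.10)(-0.30) − (0.80)(0.00) = 0.0300
  C_21 = −[(0.00)(0.85) − (-0.20)(-0.30)] = 0.0600
  C_22 = (0.60)(0.85) − (-0.20)(0.00) = 0.5100
  C_23 = −[(0.60)(-0.30) − (0.00)(0.00)] = 0.1800
  C_31 = (0.00)(-0.05) − (-0.20)(0.80) = 0.1600
  C_32 = −[(0.60)(-0.05) − (-0.20)(-0.10)] = 0.0500
  C_33 = (0.60)(0.80) − (0.00)(-0.10) = 0.4800
det(I−A) = Σ_j (I−A)_1j·C_1j = (0.60)(0.6650) + (0.00)(0.0850) + (-0.20)(0.0300) = 0.3930
adj(I−A) = Cᵀ =
  [ 0.6650   0.0600   0.1600]
  [ 0.0850   0.5100   0.0500]
  [ 0.0300   0.1800   0.4800]
(I − A)⁻¹ = adj(I−A) / det(I−A) ≈
  [   1.6921     0.1527     0.4071]
  [   0.2163     1.2977     0.1272]
  [   0.0763     0.4580     1.2214]
The output multiplier for sector j is the column-j sum of the Leontief inverse (I − A)⁻¹ = adj(I−A) / det(I−A).
Column 3 of adj(I−A): (0.1600, 0.0500, 0.4800); det(I−A) = 0.3930.
m_3 = (0.1600 + 0.0500 + 0.4800) / 0.3930 = 0.69 / 0.3930 ≈ 1.756.

m_3 = 1.756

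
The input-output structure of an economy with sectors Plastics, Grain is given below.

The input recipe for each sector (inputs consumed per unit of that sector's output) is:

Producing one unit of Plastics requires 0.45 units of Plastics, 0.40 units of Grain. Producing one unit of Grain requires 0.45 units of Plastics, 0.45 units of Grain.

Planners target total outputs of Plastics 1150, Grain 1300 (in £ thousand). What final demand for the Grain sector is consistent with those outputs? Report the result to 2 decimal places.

I − A =
  [   0.55    -0.45]
  [  -0.40     0.55]
d = (I − A) x:
  d_1 = (+0.55)·1150 + (-0.45)·1300 = 47.50
  d_2 = (-0.40)·1150 + (+0.55)·1300 = 255.00

d_2 = 255.00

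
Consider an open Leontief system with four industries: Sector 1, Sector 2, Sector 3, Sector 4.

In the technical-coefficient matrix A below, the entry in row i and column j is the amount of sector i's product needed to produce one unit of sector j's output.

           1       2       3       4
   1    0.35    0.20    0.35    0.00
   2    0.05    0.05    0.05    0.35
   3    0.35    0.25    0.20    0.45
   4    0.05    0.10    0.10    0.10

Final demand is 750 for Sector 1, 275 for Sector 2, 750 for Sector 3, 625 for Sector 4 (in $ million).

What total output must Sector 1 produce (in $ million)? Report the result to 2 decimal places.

x_1 = 3472.60

I − A =
  [   0.65    -0.20    -0.35     0.00]
  [  -0.05     0.95    -0.05    -0.35]
  [  -0.35    -0.25     0.80    -0.45]
  [  -0.05    -0.10    -0.10     0.90]
Compute the cofactors C_ij = (−1)^(i+j)·(3×3 minor ij) of I−A; the adjugate is their transpose:
adj(I−A) = Cᵀ =
  [ 0.591000   0.229500   0.303000   0.240750]
  [ 0.076875   0.320625   0.073875   0.161625]
  [ 0.326250   0.243000   0.520500   0.354750]
  [ 0.077625   0.075375   0.082875   0.353625]
det(I−A) = Σ_j (I−A)_1j·C_1j = (0.65)(0.591000) + (-0.20)(0.076875) + (-0.35)(0.326250) + (0.00)(0.077625) = 0.2545875
(I − A)⁻¹ = adj(I−A) / det(I−A) ≈
  [   2.3214     0.9015     1.1902     0.9456]
  [   0.3020     1.2594     0.2902     0.6349]
  [   1.2815     0.9545     2.0445     1.3934]
  [   0.3049     0.2961     0.3255     1.3890]
x = (I − A)⁻¹ d = adj(I−A)·d / det(I−A), with det(I−A) = 0.2545875:
  x_1 = (0.591000·750 + 0.229500·275 + 0.303000·750 + 0.240750·625) / 0.2545875 = 884.08125 / 0.2545875 ≈ 3472.60
  x_2 = (0.076875·750 + 0.320625·275 + 0.073875·750 + 0.161625·625) / 0.2545875 = 302.25 / 0.2545875 ≈ 1187.21
  x_3 = (0.326250·750 + 0.243000·275 + 0.520500·750 + 0.354750·625) / 0.2545875 = 923.60625 / 0.2545875 ≈ 3627.85
  x_4 = (0.077625·750 + 0.075375·275 + 0.082875·750 + 0.353625·625) / 0.2545875 = 362.11875 / 0.2545875 ≈ 1422.37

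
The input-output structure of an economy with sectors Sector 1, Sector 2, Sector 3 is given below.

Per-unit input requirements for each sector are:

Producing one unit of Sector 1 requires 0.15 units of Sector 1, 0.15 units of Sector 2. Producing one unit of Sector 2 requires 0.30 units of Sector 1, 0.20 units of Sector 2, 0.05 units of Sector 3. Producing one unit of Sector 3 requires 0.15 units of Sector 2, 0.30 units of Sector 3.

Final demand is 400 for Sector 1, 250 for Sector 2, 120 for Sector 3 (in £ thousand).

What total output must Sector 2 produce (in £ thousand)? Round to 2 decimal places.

x_2 = 470.30

I − A =
  [   0.85    -0.30     0.00]
  [  -0.15     0.80    -0.15]
  [   0.00    -0.05     0.70]
Cofactors of I−A, C_ij = (−1)^(i+j)·(minor ij) (rows/columns in the sector order above):
  C_11 = (0.80)(0.70) − (-0.15)(-0.05) = 0.5525
  C_12 = −[(-0.15)(0.70) − (-0.15)(0.00)] = 0.1050
  C_13 = (-0.15)(-0.05) − (0.80)(0.00) = 0.0075
  C_21 = −[(-0.30)(0.70) − (0.00)(-0.05)] = 0.2100
  C_22 = (0.85)(0.70) − (0.00)(0.00) = 0.5950
  C_23 = −[(0.85)(-0.05) − (-0.30)(0.00)] = 0.0425
  C_31 = (-0.30)(-0.15) − (0.00)(0.80) = 0.0450
  C_32 = −[(0.85)(-0.15) − (0.00)(-0.15)] = 0.1275
  C_33 = (0.85)(0.80) − (-0.30)(-0.15) = 0.6350
det(I−A) = Σ_j (I−A)_1j·C_1j = (0.85)(0.5525) + (-0.30)(0.1050) + (0.00)(0.0075) = 0.438125
adj(I−A) = Cᵀ =
  [ 0.5525   0.2100   0.0450]
  [ 0.1050   0.5950   0.1275]
  [ 0.0075   0.0425   0.6350]
(I − A)⁻¹ = adj(I−A) / det(I−A) ≈
  [   1.2611     0.4793     0.1027]
  [   0.2397     1.3581     0.2910]
  [   0.0171     0.0970     1.4494]
x = (I − A)⁻¹ d = adj(I−A)·d / det(I−A), with det(I−A) = 0.438125:
  x_1 = (0.5525·400 + 0.2100·250 + 0.0450·120) / 0.438125 = 278.90 / 0.438125 ≈ 636.58
  x_2 = (0.1050·400 + 0.5950·250 + 0.1275·120) / 0.438125 = 206.05 / 0.438125 ≈ 470.30
  x_3 = (0.0075·400 + 0.0425·250 + 0.6350·120) / 0.438125 = 89.825 / 0.438125 ≈ 205.02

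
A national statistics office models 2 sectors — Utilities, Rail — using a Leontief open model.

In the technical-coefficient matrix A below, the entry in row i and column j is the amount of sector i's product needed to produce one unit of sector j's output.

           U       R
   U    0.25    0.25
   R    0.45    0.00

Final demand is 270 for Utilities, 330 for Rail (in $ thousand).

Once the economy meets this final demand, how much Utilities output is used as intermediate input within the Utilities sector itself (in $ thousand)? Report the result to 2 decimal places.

z_UU = 138.24

I − A =
  [   0.75    -0.25]
  [  -0.45     1.00]
det(I−A) = (0.75)(1.00) − (-0.25)(-0.45) = 0.6375
adj(I−A) = [[1.00, 0.25], [0.45, 0.75]]
(I − A)⁻¹ = adj(I−A) / det(I−A) ≈
  [   1.5686     0.3922]
  [   0.7059     1.1765]
First solve x = (I − A)⁻¹ d = adj(I−A)·d / det(I−A); in particular x_U = (1.00·270 + 0.25·330) / 0.6375 = 352.50 / 0.6375 ≈ 552.9412.
Intermediate flow from U to U: z_UU = a_UU · x_U = 0.25 × 352.50 / 0.6375 = 88.125 / 0.6375 ≈ 138.24.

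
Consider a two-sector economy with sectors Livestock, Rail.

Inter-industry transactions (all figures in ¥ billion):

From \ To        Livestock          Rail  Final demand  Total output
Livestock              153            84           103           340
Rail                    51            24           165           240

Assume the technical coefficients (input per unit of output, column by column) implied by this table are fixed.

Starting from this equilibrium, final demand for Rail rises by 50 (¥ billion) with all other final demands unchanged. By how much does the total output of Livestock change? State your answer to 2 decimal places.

Technical coefficients a_ij = z_ij / X_j:
  a_LL = 153/340 = 0.45, a_RL = 51/340 = 0.15
  a_LR = 84/240 = 0.35, a_RR = 24/240 = 0.10
I − A =
  [   0.55    -0.35]
  [  -0.15     0.90]
det(I−A) = (0.55)(0.90) − (-0.35)(-0.15) = 0.4425
adj(I−A) = [[0.90, 0.35], [0.15, 0.55]]
(I − A)⁻¹ = adj(I−A) / det(I−A) ≈
  [   2.0339     0.7910]
  [   0.3390     1.2429]
Δx = (I − A)⁻¹ Δd with Δd having +50 in the Rail component and 0 elsewhere.
So Δx_L = L_LR · (+50), where L_LR = adj(I−A)_LR / det(I−A) = 0.35 / 0.4425.
Δx_L = 0.35 × (+50) / 0.4425 = 17.50 / 0.4425 ≈ 39.55.

Δx_L = 39.55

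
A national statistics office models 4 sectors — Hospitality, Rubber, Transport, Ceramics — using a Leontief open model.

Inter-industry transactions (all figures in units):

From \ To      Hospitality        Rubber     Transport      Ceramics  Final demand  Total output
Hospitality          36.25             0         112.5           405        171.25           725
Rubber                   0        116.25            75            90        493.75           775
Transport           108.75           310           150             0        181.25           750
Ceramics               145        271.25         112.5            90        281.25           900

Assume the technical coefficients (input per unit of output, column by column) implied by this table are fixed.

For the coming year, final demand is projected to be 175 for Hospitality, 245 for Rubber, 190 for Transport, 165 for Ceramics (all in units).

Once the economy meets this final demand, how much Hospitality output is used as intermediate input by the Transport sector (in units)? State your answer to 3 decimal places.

z_HT = 81.975

Technical coefficients a_ij = z_ij / X_j:
  a_HH = 36.25/725 = 0.05, a_RH = 0/725 = 0.00, a_TH = 108.75/725 = 0.15, a_CH = 145/725 = 0.20
  a_HR = 0/775 = 0.00, a_RR = 116.25/775 = 0.15, a_TR = 310/775 = 0.40, a_CR = 271.25/775 = 0.35
  a_HT = 112.5/750 = 0.15, a_RT = 75/750 = 0.10, a_TT = 150/750 = 0.20, a_CT = 112.5/750 = 0.15
  a_HC = 405/900 = 0.45, a_RC = 90/900 = 0.10, a_TC = 0/900 = 0.00, a_CC = 90/900 = 0.10
I − A =
  [   0.95     0.00    -0.15    -0.45]
  [   0.00     0.85    -0.10    -0.10]
  [  -0.15    -0.40     0.80     0.00]
  [  -0.20    -0.35    -0.15     0.90]
Compute the cofactors C_ij = (−1)^(i+j)·(3×3 minor ij) of I−A; the adjugate is their transpose:
adj(I−A) = Cᵀ =
  [ 0.542000   0.207000   0.182625   0.294000]
  [ 0.031750   0.581625   0.093750   0.080500]
  [ 0.117500   0.329625   0.617000   0.095375]
  [ 0.152375   0.327125   0.179875   0.588875]
det(I−A) = Σ_j (I−A)_1j·C_1j = (0.95)(0.542000) + (0.00)(0.031750) + (-0.15)(0.117500) + (-0.45)(0.152375) = 0.42870625
(I − A)⁻¹ = adj(I−A) / det(I−A) ≈
  [   1.2643     0.4828     0.4260     0.6858]
  [   0.0741     1.3567     0.2187     0.1878]
  [   0.2741     0.7689     1.4392     0.2225]
  [   0.3554     0.7631     0.4196     1.3736]
First solve x = (I − A)⁻¹ d = adj(I−A)·d / det(I−A); in particular x_T = (0.117500·175 + 0.329625·245 + 0.617000·190 + 0.095375·165) / 0.42870625 = 234.2875 / 0.42870625 ≈ 546.49891.
Intermediate flow from H to T: z_HT = a_HT · x_T = 0.15 × 234.2875 / 0.42870625 = 35.143125 / 0.42870625 ≈ 81.975.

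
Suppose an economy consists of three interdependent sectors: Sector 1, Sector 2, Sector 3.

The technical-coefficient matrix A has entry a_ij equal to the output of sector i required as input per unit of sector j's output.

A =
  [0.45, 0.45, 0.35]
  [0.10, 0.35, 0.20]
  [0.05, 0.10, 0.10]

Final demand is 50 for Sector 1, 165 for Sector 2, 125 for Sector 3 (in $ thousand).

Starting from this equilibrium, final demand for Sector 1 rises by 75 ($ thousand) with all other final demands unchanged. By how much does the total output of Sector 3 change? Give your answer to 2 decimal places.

I − A =
  [   0.55    -0.45    -0.35]
  [  -0.10     0.65    -0.20]
  [  -0.05    -0.10     0.90]
Cofactors of I−A, C_ij = (−1)^(i+j)·(minor ij) (rows/columns in the sector order above):
  C_11 = (0.65)(0.90) − (-0.20)(-0.10) = 0.5650
  C_12 = −[(-0.10)(0.90) − (-0.20)(-0.05)] = 0.1000
  C_13 = (-0.10)(-0.10) − (0.65)(-0.05) = 0.0425
  C_21 = −[(-0.45)(0.90) − (-0.35)(-0.10)] = 0.4400
  C_22 = (0.55)(0.90) − (-0.35)(-0.05) = 0.4775
  C_23 = −[(0.55)(-0.10) − (-0.45)(-0.05)] = 0.0775
  C_31 = (-0.45)(-0.20) − (-0.35)(0.65) = 0.3175
  C_32 = −[(0.55)(-0.20) − (-0.35)(-0.10)] = 0.1450
  C_33 = (0.55)(0.65) − (-0.45)(-0.10) = 0.3125
det(I−A) = Σ_j (I−A)_1j·C_1j = (0.55)(0.5650) + (-0.45)(0.1000) + (-0.35)(0.0425) = 0.250875
adj(I−A) = Cᵀ =
  [ 0.5650   0.4400   0.3175]
  [ 0.1000   0.4775   0.1450]
  [ 0.0425   0.0775   0.3125]
(I − A)⁻¹ = adj(I−A) / det(I−A) ≈
  [   2.2521     1.7539     1.2656]
  [   0.3986     1.9033     0.5780]
  [   0.1694     0.3089     1.2456]
Δx = (I − A)⁻¹ Δd with Δd having +75 in the Sector 1 component and 0 elsewhere.
So Δx_3 = L_31 · (+75), where L_31 = adj(I−A)_31 / det(I−A) = 0.0425 / 0.250875.
Δx_3 = 0.0425 × (+75) / 0.250875 = 3.1875 / 0.250875 ≈ 12.71.

Δx_3 = 12.71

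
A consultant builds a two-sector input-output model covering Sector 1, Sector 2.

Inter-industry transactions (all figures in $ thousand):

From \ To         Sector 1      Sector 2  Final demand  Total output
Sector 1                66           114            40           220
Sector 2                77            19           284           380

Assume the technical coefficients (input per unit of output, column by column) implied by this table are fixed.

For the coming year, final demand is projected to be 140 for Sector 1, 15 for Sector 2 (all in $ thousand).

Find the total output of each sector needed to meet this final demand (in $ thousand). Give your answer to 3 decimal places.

Technical coefficients a_ij = z_ij / X_j:
  a_11 = 66/220 = 0.30, a_21 = 77/220 = 0.35
  a_12 = 114/380 = 0.30, a_22 = 19/380 = 0.05
I − A =
  [   0.70    -0.30]
  [  -0.35     0.95]
det(I−A) = (0.70)(0.95) − (-0.30)(-0.35) = 0.5600
adj(I−A) = [[0.95, 0.30], [0.35, 0.70]]
(I − A)⁻¹ = adj(I−A) / det(I−A) ≈
  [   1.6964     0.5357]
  [   0.6250     1.2500]
x = (I − A)⁻¹ d = adj(I−A)·d / det(I−A), with det(I−A) = 0.5600:
  x_1 = (0.95·140 + 0.30·15) / 0.5600 = 137.50 / 0.5600 ≈ 245.536
  x_2 = (0.35·140 + 0.70·15) / 0.5600 = 59.50 / 0.5600 = 106.250

x_1 = 245.536, x_2 = 106.250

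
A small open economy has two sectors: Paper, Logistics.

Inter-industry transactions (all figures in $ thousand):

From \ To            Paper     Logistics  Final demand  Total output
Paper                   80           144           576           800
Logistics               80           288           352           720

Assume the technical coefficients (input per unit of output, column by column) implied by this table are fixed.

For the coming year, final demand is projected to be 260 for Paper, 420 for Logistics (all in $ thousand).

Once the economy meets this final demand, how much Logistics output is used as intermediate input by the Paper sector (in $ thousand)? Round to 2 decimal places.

Technical coefficients a_ij = z_ij / X_j:
  a_PP = 80/800 = 0.10, a_LP = 80/800 = 0.10
  a_PL = 144/720 = 0.20, a_LL = 288/720 = 0.40
I − A =
  [   0.90    -0.20]
  [  -0.10     0.60]
det(I−A) = (0.90)(0.60) − (-0.20)(-0.10) = 0.5200
adj(I−A) = [[0.60, 0.20], [0.10, 0.90]]
(I − A)⁻¹ = adj(I−A) / det(I−A) ≈
  [   1.1538     0.3846]
  [   0.1923     1.7308]
First solve x = (I − A)⁻¹ d = adj(I−A)·d / det(I−A); in particular x_P = (0.60·260 + 0.20·420) / 0.5200 = 240.00 / 0.5200 ≈ 461.5385.
Intermediate flow from L to P: z_LP = a_LP · x_P = 0.10 × 240.00 / 0.5200 = 24.00 / 0.5200 ≈ 46.15.

z_LP = 46.15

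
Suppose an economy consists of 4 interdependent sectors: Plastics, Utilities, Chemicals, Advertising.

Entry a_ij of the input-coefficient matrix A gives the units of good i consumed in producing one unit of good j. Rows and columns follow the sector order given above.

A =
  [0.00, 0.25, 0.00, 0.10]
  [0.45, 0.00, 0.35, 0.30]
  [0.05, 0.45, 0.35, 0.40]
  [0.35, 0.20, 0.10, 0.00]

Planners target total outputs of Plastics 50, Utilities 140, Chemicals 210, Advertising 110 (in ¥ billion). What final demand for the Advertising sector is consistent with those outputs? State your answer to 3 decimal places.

I − A =
  [   1.00    -0.25     0.00    -0.10]
  [  -0.45     1.00    -0.35    -0.30]
  [  -0.05    -0.45     0.65    -0.40]
  [  -0.35    -0.20    -0.10     1.00]
d = (I − A) x:
  d_P = (+1.00)·50 + (-0.25)·140 + (+0.00)·210 + (-0.10)·110 = 4.000
  d_U = (-0.45)·50 + (+1.00)·140 + (-0.35)·210 + (-0.30)·110 = 11.000
  d_C = (-0.05)·50 + (-0.45)·140 + (+0.65)·210 + (-0.40)·110 = 27.000
  d_A = (-0.35)·50 + (-0.20)·140 + (-0.10)·210 + (+1.00)·110 = 43.500

d_A = 43.500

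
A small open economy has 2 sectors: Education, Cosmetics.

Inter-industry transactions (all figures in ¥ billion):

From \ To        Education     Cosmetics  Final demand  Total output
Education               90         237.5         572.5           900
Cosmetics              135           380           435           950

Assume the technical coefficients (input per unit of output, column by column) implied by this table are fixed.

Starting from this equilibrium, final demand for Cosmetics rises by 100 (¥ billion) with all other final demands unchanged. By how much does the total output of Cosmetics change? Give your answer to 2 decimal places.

Δx_2 = 179.10

Technical coefficients a_ij = z_ij / X_j:
  a_11 = 90/900 = 0.10, a_21 = 135/900 = 0.15
  a_12 = 237.5/950 = 0.25, a_22 = 380/950 = 0.40
I − A =
  [   0.90    -0.25]
  [  -0.15     0.60]
det(I−A) = (0.90)(0.60) − (-0.25)(-0.15) = 0.5025
adj(I−A) = [[0.60, 0.25], [0.15, 0.90]]
(I − A)⁻¹ = adj(I−A) / det(I−A) ≈
  [   1.1940     0.4975]
  [   0.2985     1.7910]
Δx = (I − A)⁻¹ Δd with Δd having +100 in the Cosmetics component and 0 elsewhere.
So Δx_2 = L_22 · (+100), where L_22 = adj(I−A)_22 / det(I−A) = 0.90 / 0.5025.
Δx_2 = 0.90 × (+100) / 0.5025 = 90.00 / 0.5025 ≈ 179.10.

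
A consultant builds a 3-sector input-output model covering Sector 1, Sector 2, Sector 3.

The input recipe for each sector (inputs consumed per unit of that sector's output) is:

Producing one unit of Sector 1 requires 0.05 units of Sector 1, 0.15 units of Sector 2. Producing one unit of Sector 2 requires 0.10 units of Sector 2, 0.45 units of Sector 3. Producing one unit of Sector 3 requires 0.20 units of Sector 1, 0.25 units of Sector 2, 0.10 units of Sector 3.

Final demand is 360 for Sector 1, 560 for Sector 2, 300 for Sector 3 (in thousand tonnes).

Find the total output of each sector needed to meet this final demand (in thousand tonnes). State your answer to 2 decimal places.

I − A =
  [   0.95     0.00    -0.20]
  [  -0.15     0.90    -0.25]
  [   0.00    -0.45     0.90]
Cofactors of I−A, C_ij = (−1)^(i+j)·(minor ij) (rows/columns in the sector order above):
  C_11 = (0.90)(0.90) − (-0.25)(-0.45) = 0.6975
  C_12 = −[(-0.15)(0.90) − (-0.25)(0.00)] = 0.1350
  C_13 = (-0.15)(-0.45) − (0.90)(0.00) = 0.0675
  C_21 = −[(0.00)(0.90) − (-0.20)(-0.45)] = 0.0900
  C_22 = (0.95)(0.90) − (-0.20)(0.00) = 0.8550
  C_23 = −[(0.95)(-0.45) − (0.00)(0.00)] = 0.4275
  C_31 = (0.00)(-0.25) − (-0.20)(0.90) = 0.1800
  C_32 = −[(0.95)(-0.25) − (-0.20)(-0.15)] = 0.2675
  C_33 = (0.95)(0.90) − (0.00)(-0.15) = 0.8550
det(I−A) = Σ_j (I−A)_1j·C_1j = (0.95)(0.6975) + (0.00)(0.1350) + (-0.20)(0.0675) = 0.649125
adj(I−A) = Cᵀ =
  [ 0.6975   0.0900   0.1800]
  [ 0.1350   0.8550   0.2675]
  [ 0.0675   0.4275   0.8550]
(I − A)⁻¹ = adj(I−A) / det(I−A) ≈
  [   1.0745     0.1386     0.2773]
  [   0.2080     1.3172     0.4121]
  [   0.1040     0.6586     1.3172]
x = (I − A)⁻¹ d = adj(I−A)·d / det(I−A), with det(I−A) = 0.649125:
  x_1 = (0.6975·360 + 0.0900·560 + 0.1800·300) / 0.649125 = 355.50 / 0.649125 ≈ 547.66
  x_2 = (0.1350·360 + 0.8550·560 + 0.2675·300) / 0.649125 = 607.65 / 0.649125 ≈ 936.11
  x_3 = (0.0675·360 + 0.4275·560 + 0.8550·300) / 0.649125 = 520.20 / 0.649125 ≈ 801.39

x_1 = 547.66, x_2 = 936.11, x_3 = 801.39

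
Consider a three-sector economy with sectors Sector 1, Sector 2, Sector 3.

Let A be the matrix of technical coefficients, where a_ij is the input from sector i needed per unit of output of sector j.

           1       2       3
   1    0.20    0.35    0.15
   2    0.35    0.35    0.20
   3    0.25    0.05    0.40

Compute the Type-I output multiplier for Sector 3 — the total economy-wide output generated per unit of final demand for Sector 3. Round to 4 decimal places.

I − A =
  [   0.80    -0.35    -0.15]
  [  -0.35     0.65    -0.20]
  [  -0.25    -0.05     0.60]
Cofactors of I−A, C_ij = (−1)^(i+j)·(minor ij) (rows/columns in the sector order above):
  C_11 = (0.65)(0.60) − (-0.20)(-0.05) = 0.3800
  C_12 = −[(-0.35)(0.60) − (-0.20)(-0.25)] = 0.2600
  C_13 = (-0.35)(-0.05) − (0.65)(-0.25) = 0.1800
  C_21 = −[(-0.35)(0.60) − (-0.15)(-0.05)] = 0.2175
  C_22 = (0.80)(0.60) − (-0.15)(-0.25) = 0.4425
  C_23 = −[(0.80)(-0.05) − (-0.35)(-0.25)] = 0.1275
  C_31 = (-0.35)(-0.20) − (-0.15)(0.65) = 0.1675
  C_32 = −[(0.80)(-0.20) − (-0.15)(-0.35)] = 0.2125
  C_33 = (0.80)(0.65) − (-0.35)(-0.35) = 0.3975
det(I−A) = Σ_j (I−A)_1j·C_1j = (0.80)(0.3800) + (-0.35)(0.2600) + (-0.15)(0.1800) = 0.1860
adj(I−A) = Cᵀ =
  [ 0.3800   0.2175   0.1675]
  [ 0.2600   0.4425   0.2125]
  [ 0.1800   0.1275   0.3975]
(I − A)⁻¹ = adj(I−A) / det(I−A) ≈
  [   2.04301     1.16935     0.90054]
  [   1.39785     2.37903     1.14247]
  [   0.96774     0.68548     2.13710]
The output multiplier for sector j is the column-j sum of the Leontief inverse (I − A)⁻¹ = adj(I−A) / det(I−A).
Column 3 of adj(I−A): (0.1675, 0.2125, 0.3975); det(I−A) = 0.1860.
m_3 = (0.1675 + 0.2125 + 0.3975) / 0.1860 = 0.7775 / 0.1860 ≈ 4.1801.

m_3 = 4.1801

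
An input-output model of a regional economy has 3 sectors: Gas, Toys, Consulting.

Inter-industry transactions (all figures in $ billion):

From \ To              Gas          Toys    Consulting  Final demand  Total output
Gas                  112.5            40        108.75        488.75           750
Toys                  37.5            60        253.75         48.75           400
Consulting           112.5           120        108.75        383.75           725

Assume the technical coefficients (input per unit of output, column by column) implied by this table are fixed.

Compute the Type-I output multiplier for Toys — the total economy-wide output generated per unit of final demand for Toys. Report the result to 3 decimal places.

m_2 = 2.227

Technical coefficients a_ij = z_ij / X_j:
  a_11 = 112.5/750 = 0.15, a_21 = 37.5/750 = 0.05, a_31 = 112.5/750 = 0.15
  a_12 = 40/400 = 0.10, a_22 = 60/400 = 0.15, a_32 = 120/400 = 0.30
  a_13 = 108.75/725 = 0.15, a_23 = 253.75/725 = 0.35, a_33 = 108.75/725 = 0.15
I − A =
  [   0.85    -0.10    -0.15]
  [  -0.05     0.85    -0.35]
  [  -0.15    -0.30     0.85]
Cofactors of I−A, C_ij = (−1)^(i+j)·(minor ij) (rows/columns in the sector order above):
  C_11 = (0.85)(0.85) − (-0.35)(-0.30) = 0.6175
  C_12 = −[(-0.05)(0.85) − (-0.35)(-0.15)] = 0.0950
  C_13 = (-0.05)(-0.30) − (0.85)(-0.15) = 0.1425
  C_21 = −[(-0.10)(0.85) − (-0.15)(-0.30)] = 0.1300
  C_22 = (0.85)(0.85) − (-0.15)(-0.15) = 0.7000
  C_23 = −[(0.85)(-0.30) − (-0.10)(-0.15)] = 0.2700
  C_31 = (-0.10)(-0.35) − (-0.15)(0.85) = 0.1625
  C_32 = −[(0.85)(-0.35) − (-0.15)(-0.05)] = 0.3050
  C_33 = (0.85)(0.85) − (-0.10)(-0.05) = 0.7175
det(I−A) = Σ_j (I−A)_1j·C_1j = (0.85)(0.6175) + (-0.10)(0.0950) + (-0.15)(0.1425) = 0.4940
adj(I−A) = Cᵀ =
  [ 0.6175   0.1300   0.1625]
  [ 0.0950   0.7000   0.3050]
  [ 0.1425   0.2700   0.7175]
(I − A)⁻¹ = adj(I−A) / det(I−A) ≈
  [   1.2500     0.2632     0.3289]
  [   0.1923     1.4170     0.6174]
  [   0.2885     0.5466     1.4524]
The output multiplier for sector j is the column-j sum of the Leontief inverse (I − A)⁻¹ = adj(I−A) / det(I−A).
Column 2 of adj(I−A): (0.1300, 0.7000, 0.2700); det(I−A) = 0.4940.
m_2 = (0.1300 + 0.7000 + 0.2700) / 0.4940 = 1.10 / 0.4940 ≈ 2.227.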